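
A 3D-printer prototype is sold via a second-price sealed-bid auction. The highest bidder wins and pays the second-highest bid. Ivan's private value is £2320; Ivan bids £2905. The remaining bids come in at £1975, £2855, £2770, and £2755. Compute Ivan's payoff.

Highest competing bid: £2855.
Ivan's bid £2905 is the highest overall, so Ivan wins and pays the second-highest bid, £2855.
Payoff = value − price = £2320 − £2855 = -£535.
Overbidding won the item at a price above value — truthful bidding would have avoided this loss.

-£535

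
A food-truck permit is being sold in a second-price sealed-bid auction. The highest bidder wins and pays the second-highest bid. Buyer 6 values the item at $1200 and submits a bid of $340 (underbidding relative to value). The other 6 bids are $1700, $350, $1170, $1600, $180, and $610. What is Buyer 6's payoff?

Highest competing bid: $1700.
Buyer 6's bid $340 is not the highest, so Buyer 6 loses, pays nothing, and earns zero payoff.

$0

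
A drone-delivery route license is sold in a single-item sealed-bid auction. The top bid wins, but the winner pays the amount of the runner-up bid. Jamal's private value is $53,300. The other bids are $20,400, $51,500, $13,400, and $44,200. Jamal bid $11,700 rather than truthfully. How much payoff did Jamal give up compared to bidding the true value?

Payoff forgone: $1,800.

The highest competing bid is $51,500.
Bidding truthfully at $53,300: Jamal has the top bid, wins, and pays the second-highest bid $51,500. Payoff = $53,300 − $51,500 = $1,800.
Bidding $11,700: the top bid is $51,500 (a rival), so Jamal loses. Payoff = $0.
Regret = truthful payoff − actual payoff = $1,800 − $0 = $1,800.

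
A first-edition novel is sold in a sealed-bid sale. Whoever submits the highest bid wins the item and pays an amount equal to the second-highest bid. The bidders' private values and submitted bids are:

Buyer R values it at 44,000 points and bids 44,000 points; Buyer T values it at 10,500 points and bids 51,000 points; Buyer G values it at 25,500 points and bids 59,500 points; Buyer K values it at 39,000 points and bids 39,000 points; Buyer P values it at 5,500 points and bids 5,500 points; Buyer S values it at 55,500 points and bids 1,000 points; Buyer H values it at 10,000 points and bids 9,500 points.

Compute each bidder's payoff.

Payoffs: Buyer R 0 points, Buyer T 0 points, Buyer G -25,500 points, Buyer K 0 points, Buyer P 0 points, Buyer S 0 points, Buyer H 0 points.

Ordered from highest: Buyer G 59,500 points; Buyer T 51,000 points; Buyer R 44,000 points; Buyer K 39,000 points; Buyer H 9,500 points; Buyer P 5,500 points; Buyer S 1,000 points.
Buyer G has the top bid and wins; the price is the second-highest bid, 51,000 points.
Buyer G's payoff = 25,500 points − 51,000 points = -25,500 points. All other bidders lose, so their payoff is 0.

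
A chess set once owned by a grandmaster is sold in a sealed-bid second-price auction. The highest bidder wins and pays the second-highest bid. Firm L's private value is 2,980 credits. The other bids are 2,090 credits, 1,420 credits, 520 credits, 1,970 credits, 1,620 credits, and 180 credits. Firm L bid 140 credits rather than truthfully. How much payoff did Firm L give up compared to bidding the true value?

The highest competing bid is 2,090 credits.
Bidding truthfully at 2,980 credits: Firm L has the top bid, wins, and pays the second-highest bid 2,090 credits. Payoff = 2,980 credits − 2,090 credits = 890 credits.
Bidding 140 credits: the top bid is 2,090 credits (a rival), so Firm L loses. Payoff = 0 credits.
Regret = truthful payoff − actual payoff = 890 credits − 0 credits = 890 credits.

Regret: 890 credits.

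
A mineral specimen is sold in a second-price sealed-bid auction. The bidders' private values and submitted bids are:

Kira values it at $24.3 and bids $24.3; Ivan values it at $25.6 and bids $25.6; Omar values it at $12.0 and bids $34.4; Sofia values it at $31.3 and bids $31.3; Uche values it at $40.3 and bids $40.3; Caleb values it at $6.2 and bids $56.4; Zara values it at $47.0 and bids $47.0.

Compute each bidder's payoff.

Ranking the bids: Caleb $56.4, then Zara $47.0, then Uche $40.3, then Omar $34.4, then Sofia $31.3, then Ivan $25.6, then Kira $24.3.
Caleb has the top bid and wins; the price is the second-highest bid, $47.0.
Caleb's payoff = $6.2 − $47.0 = -$40.8. All other bidders lose, so their payoff is 0.

Payoffs: Kira $0.0, Ivan $0.0, Omar $0.0, Sofia $0.0, Uche $0.0, Caleb -$40.8, Zara $0.0.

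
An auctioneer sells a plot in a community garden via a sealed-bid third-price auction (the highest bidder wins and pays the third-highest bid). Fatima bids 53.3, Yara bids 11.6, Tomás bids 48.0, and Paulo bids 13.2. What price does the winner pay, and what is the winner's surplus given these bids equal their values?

Ordered from highest: Fatima 53.3 > Tomás 48.0 > Paulo 13.2 > Yara 11.6.
Fatima is the highest bidder, so Fatima wins.
Under the third-price rule, the price is the third-highest bid: 13.2.
Surplus = 53.3 − 13.2 = 40.1.

The winner pays 13.2 for a surplus of 40.1.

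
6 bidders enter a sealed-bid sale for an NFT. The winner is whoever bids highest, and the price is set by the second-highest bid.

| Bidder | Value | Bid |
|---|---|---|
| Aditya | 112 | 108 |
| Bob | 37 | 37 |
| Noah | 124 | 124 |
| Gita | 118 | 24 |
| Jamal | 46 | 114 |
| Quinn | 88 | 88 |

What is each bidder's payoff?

Ranking the bids: Noah 124; Jamal 114; Aditya 108; Quinn 88; Bob 37; Gita 24.
Noah has the top bid and wins; the price is the second-highest bid, 114.
Noah's payoff = 124 − 114 = 10. All other bidders lose, so their payoff is 0.

Aditya 0, Bob 0, Noah 10, Gita 0, Jamal 0, Quinn 0.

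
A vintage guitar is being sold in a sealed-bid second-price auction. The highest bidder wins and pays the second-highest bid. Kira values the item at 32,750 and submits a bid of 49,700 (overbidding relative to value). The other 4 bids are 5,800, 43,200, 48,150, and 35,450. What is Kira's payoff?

Kira's payoff: -15,400.

Highest competing bid: 48,150.
Kira's bid 49,700 is the highest overall, so Kira wins and pays the second-highest bid, 48,150.
Payoff = value − price = 32,750 − 48,150 = -15,400.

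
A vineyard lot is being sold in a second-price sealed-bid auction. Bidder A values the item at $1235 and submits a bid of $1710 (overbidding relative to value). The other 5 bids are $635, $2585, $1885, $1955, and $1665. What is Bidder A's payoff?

Payoff = $0.

Highest competing bid: $2585.
Bidder A's bid $1710 is not the highest, so Bidder A loses, pays nothing, and earns zero payoff.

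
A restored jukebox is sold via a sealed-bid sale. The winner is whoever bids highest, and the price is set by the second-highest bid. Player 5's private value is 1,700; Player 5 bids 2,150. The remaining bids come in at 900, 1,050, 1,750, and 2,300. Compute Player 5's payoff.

The bidder's payoff: 0.

Highest competing bid: 2,300.
Player 5's bid 2,150 is not the highest, so Player 5 loses, pays nothing, and earns zero payoff.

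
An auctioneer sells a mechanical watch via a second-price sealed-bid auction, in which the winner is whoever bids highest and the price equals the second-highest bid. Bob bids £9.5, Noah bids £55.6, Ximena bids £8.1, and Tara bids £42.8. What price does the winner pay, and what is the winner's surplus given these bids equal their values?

Sorted high to low: Noah £55.6 > Tara £42.8 > Bob £9.5 > Ximena £8.1.
Noah is the highest bidder, so Noah wins.
Under the second-price rule, the price is the second-highest bid: £42.8.
Surplus = £55.6 − £42.8 = £12.8.

Price £42.8; surplus £12.8.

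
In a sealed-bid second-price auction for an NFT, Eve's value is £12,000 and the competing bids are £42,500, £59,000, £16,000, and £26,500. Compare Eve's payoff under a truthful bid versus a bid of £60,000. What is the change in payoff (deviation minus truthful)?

The highest competing bid is £59,000.
Bidding truthfully at £12,000: the top bid is £59,000 (a rival), so Eve loses. Payoff = £0.
Bidding £60,000: Eve has the top bid, wins, and pays the second-highest bid £59,000. Payoff = £12,000 − £59,000 = -£47,000.
Change = -£47,000 − £0 = -£47,000.

-£47,000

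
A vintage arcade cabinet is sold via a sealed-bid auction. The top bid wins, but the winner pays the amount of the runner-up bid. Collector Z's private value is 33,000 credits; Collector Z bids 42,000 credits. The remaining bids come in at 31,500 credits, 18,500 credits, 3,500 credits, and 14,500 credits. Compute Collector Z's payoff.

1,500 credits

Highest competing bid: 31,500 credits.
Collector Z's bid 42,000 credits is the highest overall, so Collector Z wins and pays the second-highest bid, 31,500 credits.
Payoff = value − price = 33,000 credits − 31,500 credits = 1,500 credits.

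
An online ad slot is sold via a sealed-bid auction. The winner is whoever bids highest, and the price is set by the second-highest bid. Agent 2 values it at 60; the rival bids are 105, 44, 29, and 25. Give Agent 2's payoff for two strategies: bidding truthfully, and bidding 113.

The highest competing bid is 105.
Bidding truthfully at 60: the top bid is 105 (a rival), so Agent 2 loses. Payoff = 0.
Bidding 113: Agent 2 has the top bid, wins, and pays the second-highest bid 105. Payoff = 60 − 105 = -45.

Truthful: 0; alternative: -45.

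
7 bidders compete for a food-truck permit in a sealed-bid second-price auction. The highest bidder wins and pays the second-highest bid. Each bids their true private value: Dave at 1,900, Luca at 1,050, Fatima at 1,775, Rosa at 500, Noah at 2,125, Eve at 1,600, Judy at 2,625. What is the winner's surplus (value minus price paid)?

500

Ordered from highest: Judy 2,625 > Noah 2,125 > Dave 1,900 > Fatima 1,775 > Eve 1,600 > Luca 1,050 > Rosa 500.
Judy wins with the top bid and pays the second-highest, 2,125.
Surplus = 2,625 − 2,125 = 500.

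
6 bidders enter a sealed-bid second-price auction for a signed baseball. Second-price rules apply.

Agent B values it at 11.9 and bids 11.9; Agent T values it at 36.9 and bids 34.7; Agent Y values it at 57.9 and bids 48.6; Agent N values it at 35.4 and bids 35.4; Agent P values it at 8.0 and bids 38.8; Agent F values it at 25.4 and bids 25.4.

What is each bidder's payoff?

Sorted high to low: Agent Y 48.6 > Agent P 38.8 > Agent N 35.4 > Agent T 34.7 > Agent F 25.4 > Agent B 11.9.
Agent Y has the top bid and wins; the price is the second-highest bid, 38.8.
Agent Y's payoff = 57.9 − 38.8 = 19.1. All other bidders lose, so their payoff is 0.

Agent B 0.0, Agent T 0.0, Agent Y 19.1, Agent N 0.0, Agent P 0.0, Agent F 0.0.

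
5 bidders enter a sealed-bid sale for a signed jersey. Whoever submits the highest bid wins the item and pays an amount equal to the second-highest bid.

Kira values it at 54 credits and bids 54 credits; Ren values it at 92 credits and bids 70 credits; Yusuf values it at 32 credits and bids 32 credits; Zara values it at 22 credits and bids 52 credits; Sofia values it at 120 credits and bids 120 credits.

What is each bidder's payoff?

Payoffs: Kira 0 credits, Ren 0 credits, Yusuf 0 credits, Zara 0 credits, Sofia 50 credits.

Ranking the bids: Sofia 120 credits; Ren 70 credits; Kira 54 credits; Zara 52 credits; Yusuf 32 credits.
Sofia has the top bid and wins; the price is the second-highest bid, 70 credits.
Sofia's payoff = 120 credits − 70 credits = 50 credits. All other bidders lose, so their payoff is 0.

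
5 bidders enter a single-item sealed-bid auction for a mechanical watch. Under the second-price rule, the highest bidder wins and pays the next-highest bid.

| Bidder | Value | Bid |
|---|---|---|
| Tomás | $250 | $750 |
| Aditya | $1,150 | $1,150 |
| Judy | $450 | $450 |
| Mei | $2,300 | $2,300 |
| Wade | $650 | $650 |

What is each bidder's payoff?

Tomás $0, Aditya $0, Judy $0, Mei $1,150, Wade $0.

Ranking the bids: Mei $2,300; Aditya $1,150; Tomás $750; Wade $650; Judy $450.
Mei has the top bid and wins; the price is the second-highest bid, $1,150.
Mei's payoff = $2,300 − $1,150 = $1,150. All other bidders lose, so their payoff is 0.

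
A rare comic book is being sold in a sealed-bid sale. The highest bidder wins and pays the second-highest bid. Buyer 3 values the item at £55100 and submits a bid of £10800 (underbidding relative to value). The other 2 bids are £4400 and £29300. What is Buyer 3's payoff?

Highest competing bid: £29300.
Buyer 3's bid £10800 is not the highest, so Buyer 3 loses, pays nothing, and earns zero payoff.

£0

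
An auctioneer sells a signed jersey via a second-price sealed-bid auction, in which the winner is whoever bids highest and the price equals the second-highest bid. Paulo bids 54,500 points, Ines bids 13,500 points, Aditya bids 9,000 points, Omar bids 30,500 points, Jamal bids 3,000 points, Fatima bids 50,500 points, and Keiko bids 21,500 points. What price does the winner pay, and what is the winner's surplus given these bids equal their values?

Ordered from highest: Paulo 54,500 points, then Fatima 50,500 points, then Omar 30,500 points, then Keiko 21,500 points, then Ines 13,500 points, then Aditya 9,000 points, then Jamal 3,000 points.
Paulo is the highest bidder, so Paulo wins.
Under the second-price rule, the price is the second-highest bid: 50,500 points.
Surplus = 54,500 points − 50,500 points = 4,000 points.

Price 50,500 points; surplus 4,000 points.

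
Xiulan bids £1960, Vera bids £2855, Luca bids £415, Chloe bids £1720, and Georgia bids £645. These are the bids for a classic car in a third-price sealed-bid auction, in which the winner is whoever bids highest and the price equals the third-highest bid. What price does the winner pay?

£1720

Sorted high to low: Vera £2855; Xiulan £1960; Chloe £1720; Georgia £645; Luca £415.
Vera is the highest bidder, so Vera wins.
Under the third-price rule, the price is the third-highest bid: £1720.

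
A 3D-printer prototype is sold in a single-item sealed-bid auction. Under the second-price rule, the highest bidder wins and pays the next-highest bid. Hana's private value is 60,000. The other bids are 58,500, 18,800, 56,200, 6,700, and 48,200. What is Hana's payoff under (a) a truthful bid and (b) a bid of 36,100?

The highest competing bid is 58,500.
Bidding truthfully at 60,000: Hana has the top bid, wins, and pays the second-highest bid 58,500. Payoff = 60,000 − 58,500 = 1,500.
Bidding 36,100: the top bid is 58,500 (a rival), so Hana loses. Payoff = 0.

Truthful: 1,500; alternative: 0.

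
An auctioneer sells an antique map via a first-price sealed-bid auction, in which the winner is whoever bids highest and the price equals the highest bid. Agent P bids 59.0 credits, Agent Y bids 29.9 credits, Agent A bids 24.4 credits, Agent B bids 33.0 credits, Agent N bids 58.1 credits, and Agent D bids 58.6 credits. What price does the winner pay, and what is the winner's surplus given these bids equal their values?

Price 59.0 credits; surplus 0.0 credits.

Ordered from highest: Agent P 59.0 credits > Agent D 58.6 credits > Agent N 58.1 credits > Agent B 33.0 credits > Agent Y 29.9 credits > Agent A 24.4 credits.
Agent P is the highest bidder, so Agent P wins.
Under the first-price rule, the price is the highest bid: 59.0 credits.
Surplus = 59.0 credits − 59.0 credits = 0.0 credits.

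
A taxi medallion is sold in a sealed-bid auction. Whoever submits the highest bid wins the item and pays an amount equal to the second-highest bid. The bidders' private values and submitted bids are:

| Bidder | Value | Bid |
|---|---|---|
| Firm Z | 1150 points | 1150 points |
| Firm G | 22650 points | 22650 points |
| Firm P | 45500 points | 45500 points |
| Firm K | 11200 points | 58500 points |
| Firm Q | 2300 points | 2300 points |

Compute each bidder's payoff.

Payoffs: Firm Z 0 points, Firm G 0 points, Firm P 0 points, Firm K -34300 points, Firm Q 0 points.

Ranking the bids: Firm K 58500 points > Firm P 45500 points > Firm G 22650 points > Firm Q 2300 points > Firm Z 1150 points.
Firm K has the top bid and wins; the price is the second-highest bid, 45500 points.
Firm K's payoff = 11200 points − 45500 points = -34300 points. All other bidders lose, so their payoff is 0.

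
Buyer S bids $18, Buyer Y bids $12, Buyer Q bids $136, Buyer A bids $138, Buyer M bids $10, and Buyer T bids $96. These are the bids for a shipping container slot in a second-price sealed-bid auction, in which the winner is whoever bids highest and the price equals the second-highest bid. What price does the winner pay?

Sorted high to low: Buyer A $138 > Buyer Q $136 > Buyer T $96 > Buyer S $18 > Buyer Y $12 > Buyer M $10.
Buyer A is the highest bidder, so Buyer A wins.
Under the second-price rule, the price is the second-highest bid: $136.

The winner pays $136.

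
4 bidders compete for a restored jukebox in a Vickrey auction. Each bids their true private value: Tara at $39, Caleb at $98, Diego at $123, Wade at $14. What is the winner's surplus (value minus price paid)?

Winner's surplus: $25.

Bids in descending order: Diego $123, then Caleb $98, then Tara $39, then Wade $14.
Diego wins with the top bid and pays the second-highest, $98.
Surplus = $123 − $98 = $25.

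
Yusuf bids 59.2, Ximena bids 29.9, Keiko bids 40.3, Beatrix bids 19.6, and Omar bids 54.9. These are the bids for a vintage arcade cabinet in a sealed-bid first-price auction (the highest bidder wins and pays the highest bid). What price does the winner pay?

59.2

Ranking the bids: Yusuf 59.2, then Omar 54.9, then Keiko 40.3, then Ximena 29.9, then Beatrix 19.6.
Yusuf is the highest bidder, so Yusuf wins.
Under the first-price rule, the price is the highest bid: 59.2.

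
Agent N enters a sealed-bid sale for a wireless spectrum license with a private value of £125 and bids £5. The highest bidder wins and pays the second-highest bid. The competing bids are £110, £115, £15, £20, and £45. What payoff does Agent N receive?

Highest competing bid: £115.
Agent N's bid £5 is not the highest, so Agent N loses, pays nothing, and earns zero payoff.

Payoff = £0.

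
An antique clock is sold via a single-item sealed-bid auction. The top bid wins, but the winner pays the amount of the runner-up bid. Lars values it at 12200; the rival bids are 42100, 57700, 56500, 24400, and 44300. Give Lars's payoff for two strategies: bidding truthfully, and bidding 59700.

The highest competing bid is 57700.
Bidding truthfully at 12200: the top bid is 57700 (a rival), so Lars loses. Payoff = 0.
Bidding 59700: Lars has the top bid, wins, and pays the second-highest bid 57700. Payoff = 12200 − 57700 = -45500.

Truthful: 0; alternative: -45500.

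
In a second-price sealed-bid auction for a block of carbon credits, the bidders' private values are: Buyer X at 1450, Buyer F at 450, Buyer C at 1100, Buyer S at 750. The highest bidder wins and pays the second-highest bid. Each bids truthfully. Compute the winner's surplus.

Bids in descending order: Buyer X 1450 > Buyer C 1100 > Buyer S 750 > Buyer F 450.
Buyer X wins with the top bid and pays the second-highest, 1100.
Surplus = 1450 − 1100 = 350.

Surplus = 350.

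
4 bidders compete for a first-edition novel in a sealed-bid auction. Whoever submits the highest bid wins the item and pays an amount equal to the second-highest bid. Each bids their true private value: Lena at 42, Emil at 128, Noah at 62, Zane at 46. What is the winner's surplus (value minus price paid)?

Ordered from highest: Emil 128; Noah 62; Zane 46; Lena 42.
Emil wins with the top bid and pays the second-highest, 62.
Surplus = 128 − 62 = 66.

Surplus = 66.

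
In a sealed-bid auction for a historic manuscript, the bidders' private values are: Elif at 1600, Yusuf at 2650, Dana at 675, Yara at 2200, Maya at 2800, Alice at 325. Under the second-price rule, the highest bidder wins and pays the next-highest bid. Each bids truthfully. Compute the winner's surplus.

Winner's surplus: 150.

Ordered from highest: Maya 2800; Yusuf 2650; Yara 2200; Elif 1600; Dana 675; Alice 325.
Maya wins with the top bid and pays the second-highest, 2650.
Surplus = 2800 − 2650 = 150.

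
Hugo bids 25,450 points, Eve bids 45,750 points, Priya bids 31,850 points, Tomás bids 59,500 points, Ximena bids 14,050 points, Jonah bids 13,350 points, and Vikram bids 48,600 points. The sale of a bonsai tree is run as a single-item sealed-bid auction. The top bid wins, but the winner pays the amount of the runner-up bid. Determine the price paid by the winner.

Price paid: 48,600 points.

Bids in descending order: Tomás 59,500 points; Vikram 48,600 points; Eve 45,750 points; Priya 31,850 points; Hugo 25,450 points; Ximena 14,050 points; Jonah 13,350 points.
Tomás has the highest bid, so Tomás wins.
The second-highest bid is 48,600 points, so that is what Tomás pays.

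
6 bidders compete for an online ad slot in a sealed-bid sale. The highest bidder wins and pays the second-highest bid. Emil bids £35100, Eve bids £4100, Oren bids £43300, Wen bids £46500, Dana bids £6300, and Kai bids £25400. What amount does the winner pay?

Price paid: £43300.

Ranking the bids: Wen £46500 > Oren £43300 > Emil £35100 > Kai £25400 > Dana £6300 > Eve £4100.
Wen has the highest bid, so Wen wins.
The second-highest bid is £43300, so that is what Wen pays.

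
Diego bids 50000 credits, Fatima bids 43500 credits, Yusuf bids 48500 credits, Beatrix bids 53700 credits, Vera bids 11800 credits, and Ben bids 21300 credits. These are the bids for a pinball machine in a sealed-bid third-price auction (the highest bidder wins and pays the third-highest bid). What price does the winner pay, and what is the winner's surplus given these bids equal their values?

Ordered from highest: Beatrix 53700 credits; Diego 50000 credits; Yusuf 48500 credits; Fatima 43500 credits; Ben 21300 credits; Vera 11800 credits.
Beatrix is the highest bidder, so Beatrix wins.
Under the third-price rule, the price is the third-highest bid: 48500 credits.
Surplus = 53700 credits − 48500 credits = 5200 credits.

Price 48500 credits; surplus 5200 credits.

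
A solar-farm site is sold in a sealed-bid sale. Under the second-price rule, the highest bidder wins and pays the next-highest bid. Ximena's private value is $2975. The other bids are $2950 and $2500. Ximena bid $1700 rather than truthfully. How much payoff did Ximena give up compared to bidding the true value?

$25

The highest competing bid is $2950.
Bidding truthfully at $2975: Ximena has the top bid, wins, and pays the second-highest bid $2950. Payoff = $2975 − $2950 = $25.
Bidding $1700: the top bid is $2950 (a rival), so Ximena loses. Payoff = $0.
Regret = truthful payoff − actual payoff = $25 − $0 = $25.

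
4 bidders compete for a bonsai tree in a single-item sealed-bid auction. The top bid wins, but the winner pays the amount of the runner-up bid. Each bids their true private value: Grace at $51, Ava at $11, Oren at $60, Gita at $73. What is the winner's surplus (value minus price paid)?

Bids in descending order: Gita $73 > Oren $60 > Grace $51 > Ava $11.
Gita wins with the top bid and pays the second-highest, $60.
Surplus = $73 − $60 = $13.

$13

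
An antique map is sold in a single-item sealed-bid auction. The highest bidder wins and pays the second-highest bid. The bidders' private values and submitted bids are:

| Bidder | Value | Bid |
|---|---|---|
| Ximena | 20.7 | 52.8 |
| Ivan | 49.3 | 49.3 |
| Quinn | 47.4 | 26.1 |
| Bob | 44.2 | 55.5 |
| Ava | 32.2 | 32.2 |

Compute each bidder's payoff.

Payoffs: Ximena 0.0, Ivan 0.0, Quinn 0.0, Bob -8.6, Ava 0.0.

Ranking the bids: Bob 55.5; Ximena 52.8; Ivan 49.3; Ava 32.2; Quinn 26.1.
Bob has the top bid and wins; the price is the second-highest bid, 52.8.
Bob's payoff = 44.2 − 52.8 = -8.6. All other bidders lose, so their payoff is 0.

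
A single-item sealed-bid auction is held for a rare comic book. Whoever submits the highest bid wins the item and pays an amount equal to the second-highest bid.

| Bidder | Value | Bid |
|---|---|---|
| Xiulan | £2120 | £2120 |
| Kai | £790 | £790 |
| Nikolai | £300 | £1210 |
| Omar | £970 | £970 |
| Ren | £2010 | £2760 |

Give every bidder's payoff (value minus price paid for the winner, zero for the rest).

Payoffs: Xiulan £0, Kai £0, Nikolai £0, Omar £0, Ren -£110.

Ranking the bids: Ren £2760, then Xiulan £2120, then Nikolai £1210, then Omar £970, then Kai £790.
Ren has the top bid and wins; the price is the second-highest bid, £2120.
Ren's payoff = £2010 − £2120 = -£110. All other bidders lose, so their payoff is 0.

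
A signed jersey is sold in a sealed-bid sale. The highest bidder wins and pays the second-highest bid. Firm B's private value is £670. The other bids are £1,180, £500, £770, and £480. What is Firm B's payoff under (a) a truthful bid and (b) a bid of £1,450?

Truthful: £0; alternative: -£510.

The highest competing bid is £1,180.
Bidding truthfully at £670: the top bid is £1,180 (a rival), so Firm B loses. Payoff = £0.
Bidding £1,450: Firm B has the top bid, wins, and pays the second-highest bid £1,180. Payoff = £670 − £1,180 = -£510.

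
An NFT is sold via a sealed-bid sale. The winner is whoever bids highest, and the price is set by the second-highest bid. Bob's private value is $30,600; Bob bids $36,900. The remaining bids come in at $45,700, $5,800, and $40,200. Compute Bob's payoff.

Highest competing bid: $45,700.
Bob's bid $36,900 is not the highest, so Bob loses, pays nothing, and earns zero payoff.

$0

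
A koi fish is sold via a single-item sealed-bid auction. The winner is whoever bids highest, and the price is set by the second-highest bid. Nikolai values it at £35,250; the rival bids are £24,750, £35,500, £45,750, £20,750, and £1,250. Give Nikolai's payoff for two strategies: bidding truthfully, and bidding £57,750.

Truthful: £0; alternative: -£10,500.

The highest competing bid is £45,750.
Bidding truthfully at £35,250: the top bid is £45,750 (a rival), so Nikolai loses. Payoff = £0.
Bidding £57,750: Nikolai has the top bid, wins, and pays the second-highest bid £45,750. Payoff = £35,250 − £45,750 = -£10,500.
This is the dominant-strategy logic: truthful bidding weakly beats any alternative.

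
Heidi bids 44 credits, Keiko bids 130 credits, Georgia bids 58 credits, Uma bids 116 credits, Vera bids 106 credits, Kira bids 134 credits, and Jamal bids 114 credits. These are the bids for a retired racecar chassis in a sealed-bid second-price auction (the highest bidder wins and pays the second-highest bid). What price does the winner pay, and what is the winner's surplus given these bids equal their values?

Bids in descending order: Kira 134 credits, then Keiko 130 credits, then Uma 116 credits, then Jamal 114 credits, then Vera 106 credits, then Georgia 58 credits, then Heidi 44 credits.
Kira is the highest bidder, so Kira wins.
Under the second-price rule, the price is the second-highest bid: 130 credits.
Surplus = 134 credits − 130 credits = 4 credits.

Price 130 credits; surplus 4 credits.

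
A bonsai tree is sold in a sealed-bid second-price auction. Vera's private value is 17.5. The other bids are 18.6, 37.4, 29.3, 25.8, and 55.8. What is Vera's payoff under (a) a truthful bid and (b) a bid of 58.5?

The highest competing bid is 55.8.
Bidding truthfully at 17.5: the top bid is 55.8 (a rival), so Vera loses. Payoff = 0.0.
Bidding 58.5: Vera has the top bid, wins, and pays the second-highest bid 55.8. Payoff = 17.5 − 55.8 = -38.3.

Truthful: 0.0; alternative: -38.3.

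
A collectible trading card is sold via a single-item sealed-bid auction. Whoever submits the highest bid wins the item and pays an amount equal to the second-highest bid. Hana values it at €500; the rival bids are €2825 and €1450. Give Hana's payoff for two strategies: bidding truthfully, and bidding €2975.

Truthful: €0; alternative: -€2325.

The highest competing bid is €2825.
Bidding truthfully at €500: the top bid is €2825 (a rival), so Hana loses. Payoff = €0.
Bidding €2975: Hana has the top bid, wins, and pays the second-highest bid €2825. Payoff = €500 − €2825 = -€2325.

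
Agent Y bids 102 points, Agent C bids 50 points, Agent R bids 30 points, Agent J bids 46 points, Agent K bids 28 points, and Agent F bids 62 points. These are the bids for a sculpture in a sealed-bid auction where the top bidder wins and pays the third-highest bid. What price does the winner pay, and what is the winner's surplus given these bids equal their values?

Bids in descending order: Agent Y 102 points > Agent F 62 points > Agent C 50 points > Agent J 46 points > Agent R 30 points > Agent K 28 points.
Agent Y is the highest bidder, so Agent Y wins.
Under the third-price rule, the price is the third-highest bid: 50 points.
Surplus = 102 points − 50 points = 52 points.

The winner pays 50 points for a surplus of 52 points.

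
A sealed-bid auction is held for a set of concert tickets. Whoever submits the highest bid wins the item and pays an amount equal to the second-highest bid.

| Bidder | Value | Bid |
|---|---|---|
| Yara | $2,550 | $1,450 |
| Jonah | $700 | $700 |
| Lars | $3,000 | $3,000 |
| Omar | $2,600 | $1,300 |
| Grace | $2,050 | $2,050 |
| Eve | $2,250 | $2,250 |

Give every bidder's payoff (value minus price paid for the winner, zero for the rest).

Sorted high to low: Lars $3,000; Eve $2,250; Grace $2,050; Yara $1,450; Omar $1,300; Jonah $700.
Lars has the top bid and wins; the price is the second-highest bid, $2,250.
Lars's payoff = $3,000 − $2,250 = $750. All other bidders lose, so their payoff is 0.

Yara $0, Jonah $0, Lars $750, Omar $0, Grace $0, Eve $0.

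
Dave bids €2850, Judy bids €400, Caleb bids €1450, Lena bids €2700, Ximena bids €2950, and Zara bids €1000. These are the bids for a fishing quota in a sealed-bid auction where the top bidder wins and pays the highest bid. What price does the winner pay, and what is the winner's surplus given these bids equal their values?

Ranking the bids: Ximena €2950, then Dave €2850, then Lena €2700, then Caleb €1450, then Zara €1000, then Judy €400.
Ximena is the highest bidder, so Ximena wins.
Under the first-price rule, the price is the highest bid: €2950.
Surplus = €2950 − €2950 = €0.

The winner pays €2950 for a surplus of €0.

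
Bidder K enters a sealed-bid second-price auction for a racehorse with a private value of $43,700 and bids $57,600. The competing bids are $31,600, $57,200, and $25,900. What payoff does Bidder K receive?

Bidder K's payoff: -$13,500.

Highest competing bid: $57,200.
Bidder K's bid $57,600 is the highest overall, so Bidder K wins and pays the second-highest bid, $57,200.
Payoff = value − price = $43,700 − $57,200 = -$13,500.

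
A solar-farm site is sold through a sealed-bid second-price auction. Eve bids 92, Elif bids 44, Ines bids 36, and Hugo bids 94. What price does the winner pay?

Sorted high to low: Hugo 94; Eve 92; Elif 44; Ines 36.
Hugo has the highest bid, so Hugo wins.
The second-highest bid is 92, so that is what Hugo pays.

The winner pays 92.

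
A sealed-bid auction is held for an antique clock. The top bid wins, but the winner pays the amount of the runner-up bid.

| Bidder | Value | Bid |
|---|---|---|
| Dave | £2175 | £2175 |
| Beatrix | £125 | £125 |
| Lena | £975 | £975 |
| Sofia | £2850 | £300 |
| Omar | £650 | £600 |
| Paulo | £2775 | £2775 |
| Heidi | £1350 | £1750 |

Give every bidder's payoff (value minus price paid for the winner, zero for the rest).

Ranking the bids: Paulo £2775 > Dave £2175 > Heidi £1750 > Lena £975 > Omar £600 > Sofia £300 > Beatrix £125.
Paulo has the top bid and wins; the price is the second-highest bid, £2175.
Paulo's payoff = £2775 − £2175 = £600. All other bidders lose, so their payoff is 0.

Dave £0, Beatrix £0, Lena £0, Sofia £0, Omar £0, Paulo £600, Heidi £0.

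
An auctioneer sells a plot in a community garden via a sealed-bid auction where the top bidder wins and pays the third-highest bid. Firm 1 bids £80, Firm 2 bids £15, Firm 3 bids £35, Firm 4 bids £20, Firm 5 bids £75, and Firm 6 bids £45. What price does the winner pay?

Sorted high to low: Firm 1 £80; Firm 5 £75; Firm 6 £45; Firm 3 £35; Firm 4 £20; Firm 2 £15.
Firm 1 is the highest bidder, so Firm 1 wins.
Under the third-price rule, the price is the third-highest bid: £45.

Price paid: £45.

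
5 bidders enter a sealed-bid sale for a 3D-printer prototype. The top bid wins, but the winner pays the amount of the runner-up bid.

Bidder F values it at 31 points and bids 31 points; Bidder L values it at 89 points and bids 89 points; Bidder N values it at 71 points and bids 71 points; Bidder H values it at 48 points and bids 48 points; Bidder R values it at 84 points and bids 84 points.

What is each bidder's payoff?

Payoffs: Bidder F 0 points, Bidder L 5 points, Bidder N 0 points, Bidder H 0 points, Bidder R 0 points.

Ordered from highest: Bidder L 89 points > Bidder R 84 points > Bidder N 71 points > Bidder H 48 points > Bidder F 31 points.
Bidder L has the top bid and wins; the price is the second-highest bid, 84 points.
Bidder L's payoff = 89 points − 84 points = 5 points. All other bidders lose, so their payoff is 0.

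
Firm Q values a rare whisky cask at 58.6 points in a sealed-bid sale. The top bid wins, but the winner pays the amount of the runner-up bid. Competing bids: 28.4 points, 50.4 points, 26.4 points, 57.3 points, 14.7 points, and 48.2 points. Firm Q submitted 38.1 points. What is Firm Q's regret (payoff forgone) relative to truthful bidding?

1.3 points

The highest competing bid is 57.3 points.
Bidding truthfully at 58.6 points: Firm Q has the top bid, wins, and pays the second-highest bid 57.3 points. Payoff = 58.6 points − 57.3 points = 1.3 points.
Bidding 38.1 points: the top bid is 57.3 points (a rival), so Firm Q loses. Payoff = 0.0 points.
Regret = truthful payoff − actual payoff = 1.3 points − 0.0 points = 1.3 points.
Deviating from a truthful bid can only lose payoff in a second-price auction — never gain.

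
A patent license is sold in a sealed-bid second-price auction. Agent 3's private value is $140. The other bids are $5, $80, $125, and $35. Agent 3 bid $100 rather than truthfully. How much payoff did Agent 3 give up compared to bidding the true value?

The highest competing bid is $125.
Bidding truthfully at $140: Agent 3 has the top bid, wins, and pays the second-highest bid $125. Payoff = $140 − $125 = $15.
Bidding $100: the top bid is $125 (a rival), so Agent 3 loses. Payoff = $0.
Regret = truthful payoff − actual payoff = $15 − $0 = $15.

Payoff forgone: $15.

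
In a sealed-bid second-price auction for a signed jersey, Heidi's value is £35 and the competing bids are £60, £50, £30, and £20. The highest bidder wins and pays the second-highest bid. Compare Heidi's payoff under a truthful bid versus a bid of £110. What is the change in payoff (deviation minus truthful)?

Change in payoff: -£25.

The highest competing bid is £60.
Bidding truthfully at £35: the top bid is £60 (a rival), so Heidi loses. Payoff = £0.
Bidding £110: Heidi has the top bid, wins, and pays the second-highest bid £60. Payoff = £35 − £60 = -£25.
Change = -£25 − £0 = -£25.
Deviating from a truthful bid can only lose payoff in a second-price auction — never gain.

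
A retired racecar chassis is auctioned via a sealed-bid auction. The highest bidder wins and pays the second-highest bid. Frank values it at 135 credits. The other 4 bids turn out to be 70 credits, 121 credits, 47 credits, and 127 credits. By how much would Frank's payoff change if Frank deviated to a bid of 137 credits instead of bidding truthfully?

The highest competing bid is 127 credits.
Bidding truthfully at 135 credits: Frank has the top bid, wins, and pays the second-highest bid 127 credits. Payoff = 135 credits − 127 credits = 8 credits.
Bidding 137 credits: Frank has the top bid, wins, and pays the second-highest bid 127 credits. Payoff = 135 credits − 127 credits = 8 credits.
Change = 8 credits − 8 credits = 0 credits.
The bid only affects whether you win, not the price — here both bids land on the same side of the top rival bid, so the deviation is payoff-neutral.

Payoff change: 0 credits.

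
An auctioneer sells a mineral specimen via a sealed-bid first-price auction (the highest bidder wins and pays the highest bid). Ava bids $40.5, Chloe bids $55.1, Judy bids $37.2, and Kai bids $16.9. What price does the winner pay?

Ranking the bids: Chloe $55.1, then Ava $40.5, then Judy $37.2, then Kai $16.9.
Chloe is the highest bidder, so Chloe wins.
Under the first-price rule, the price is the highest bid: $55.1.

The winner pays $55.1.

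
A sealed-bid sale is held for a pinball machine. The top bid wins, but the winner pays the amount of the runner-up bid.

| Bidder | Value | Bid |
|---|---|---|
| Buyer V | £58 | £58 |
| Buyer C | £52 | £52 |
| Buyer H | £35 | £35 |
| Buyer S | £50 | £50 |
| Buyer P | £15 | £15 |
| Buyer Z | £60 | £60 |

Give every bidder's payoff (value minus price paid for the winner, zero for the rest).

Sorted high to low: Buyer Z £60; Buyer V £58; Buyer C £52; Buyer S £50; Buyer H £35; Buyer P £15.
Buyer Z has the top bid and wins; the price is the second-highest bid, £58.
Buyer Z's payoff = £60 − £58 = £2. All other bidders lose, so their payoff is 0.

Buyer V £0, Buyer C £0, Buyer H £0, Buyer S £0, Buyer P £0, Buyer Z £2.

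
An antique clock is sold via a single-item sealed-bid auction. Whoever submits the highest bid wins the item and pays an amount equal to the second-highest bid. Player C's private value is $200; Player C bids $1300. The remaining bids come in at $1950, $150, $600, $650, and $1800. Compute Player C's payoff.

Highest competing bid: $1950.
Player C's bid $1300 is not the highest, so Player C loses, pays nothing, and earns zero payoff.

$0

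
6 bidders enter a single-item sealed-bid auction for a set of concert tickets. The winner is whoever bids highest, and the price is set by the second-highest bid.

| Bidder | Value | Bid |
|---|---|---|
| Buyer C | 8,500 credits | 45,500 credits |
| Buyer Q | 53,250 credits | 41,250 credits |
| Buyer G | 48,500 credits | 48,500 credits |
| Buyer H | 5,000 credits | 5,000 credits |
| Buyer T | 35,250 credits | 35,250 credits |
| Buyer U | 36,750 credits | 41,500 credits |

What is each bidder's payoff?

Bids in descending order: Buyer G 48,500 credits > Buyer C 45,500 credits > Buyer U 41,500 credits > Buyer Q 41,250 credits > Buyer T 35,250 credits > Buyer H 5,000 credits.
Buyer G has the top bid and wins; the price is the second-highest bid, 45,500 credits.
Buyer G's payoff = 48,500 credits − 45,500 credits = 3,000 credits. All other bidders lose, so their payoff is 0.

Payoffs: Buyer C 0 credits, Buyer Q 0 credits, Buyer G 3,000 credits, Buyer H 0 credits, Buyer T 0 credits, Buyer U 0 credits.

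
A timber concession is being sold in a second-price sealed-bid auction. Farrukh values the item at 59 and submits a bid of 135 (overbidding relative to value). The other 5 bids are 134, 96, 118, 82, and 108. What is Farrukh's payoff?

Highest competing bid: 134.
Farrukh's bid 135 is the highest overall, so Farrukh wins and pays the second-highest bid, 134.
Payoff = value − price = 59 − 134 = -75.
Overbidding won the item at a price above value — truthful bidding would have avoided this loss.

-75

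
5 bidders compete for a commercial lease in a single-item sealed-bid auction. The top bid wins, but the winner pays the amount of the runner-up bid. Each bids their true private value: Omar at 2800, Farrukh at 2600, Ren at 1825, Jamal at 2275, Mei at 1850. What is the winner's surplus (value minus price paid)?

Sorted high to low: Omar 2800, then Farrukh 2600, then Jamal 2275, then Mei 1850, then Ren 1825.
Omar wins with the top bid and pays the second-highest, 2600.
Surplus = 2800 − 2600 = 200.

Winner's surplus: 200.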